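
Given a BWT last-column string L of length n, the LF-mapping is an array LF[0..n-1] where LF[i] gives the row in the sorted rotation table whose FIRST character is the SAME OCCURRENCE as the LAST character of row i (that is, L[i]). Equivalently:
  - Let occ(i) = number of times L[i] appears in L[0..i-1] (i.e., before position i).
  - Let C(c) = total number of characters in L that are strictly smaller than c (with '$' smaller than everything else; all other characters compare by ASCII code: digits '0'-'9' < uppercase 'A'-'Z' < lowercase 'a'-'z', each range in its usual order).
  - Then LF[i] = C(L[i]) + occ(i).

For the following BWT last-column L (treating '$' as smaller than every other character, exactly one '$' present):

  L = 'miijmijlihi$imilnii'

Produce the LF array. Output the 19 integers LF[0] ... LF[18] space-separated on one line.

Answer: 15 2 3 11 16 4 12 13 5 1 6 0 7 17 8 14 18 9 10

Derivation:
Char counts: '$':1, 'h':1, 'i':9, 'j':2, 'l':2, 'm':3, 'n':1
C (first-col start): C('$')=0, C('h')=1, C('i')=2, C('j')=11, C('l')=13, C('m')=15, C('n')=18
L[0]='m': occ=0, LF[0]=C('m')+0=15+0=15
L[1]='i': occ=0, LF[1]=C('i')+0=2+0=2
L[2]='i': occ=1, LF[2]=C('i')+1=2+1=3
L[3]='j': occ=0, LF[3]=C('j')+0=11+0=11
L[4]='m': occ=1, LF[4]=C('m')+1=15+1=16
L[5]='i': occ=2, LF[5]=C('i')+2=2+2=4
L[6]='j': occ=1, LF[6]=C('j')+1=11+1=12
L[7]='l': occ=0, LF[7]=C('l')+0=13+0=13
L[8]='i': occ=3, LF[8]=C('i')+3=2+3=5
L[9]='h': occ=0, LF[9]=C('h')+0=1+0=1
L[10]='i': occ=4, LF[10]=C('i')+4=2+4=6
L[11]='$': occ=0, LF[11]=C('$')+0=0+0=0
L[12]='i': occ=5, LF[12]=C('i')+5=2+5=7
L[13]='m': occ=2, LF[13]=C('m')+2=15+2=17
L[14]='i': occ=6, LF[14]=C('i')+6=2+6=8
L[15]='l': occ=1, LF[15]=C('l')+1=13+1=14
L[16]='n': occ=0, LF[16]=C('n')+0=18+0=18
L[17]='i': occ=7, LF[17]=C('i')+7=2+7=9
L[18]='i': occ=8, LF[18]=C('i')+8=2+8=10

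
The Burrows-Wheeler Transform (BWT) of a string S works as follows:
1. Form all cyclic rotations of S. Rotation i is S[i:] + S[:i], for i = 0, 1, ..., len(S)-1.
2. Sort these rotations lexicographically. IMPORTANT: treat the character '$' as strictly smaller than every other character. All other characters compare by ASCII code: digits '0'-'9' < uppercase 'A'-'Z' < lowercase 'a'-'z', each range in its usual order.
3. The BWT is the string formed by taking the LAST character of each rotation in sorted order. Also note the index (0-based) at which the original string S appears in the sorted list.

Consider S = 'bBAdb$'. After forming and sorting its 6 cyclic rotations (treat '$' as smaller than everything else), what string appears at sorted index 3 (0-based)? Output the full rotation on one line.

Answer: b$bBAd

Derivation:
All 6 rotations (rotation i = S[i:]+S[:i]):
  rot[0] = bBAdb$
  rot[1] = BAdb$b
  rot[2] = Adb$bB
  rot[3] = db$bBA
  rot[4] = b$bBAd
  rot[5] = $bBAdb
Sorted (with $ < everything):
  sorted[0] = $bBAdb
  sorted[1] = Adb$bB
  sorted[2] = BAdb$b
  sorted[3] = b$bBAd
  sorted[4] = bBAdb$
  sorted[5] = db$bBA
sorted[3] = b$bBAd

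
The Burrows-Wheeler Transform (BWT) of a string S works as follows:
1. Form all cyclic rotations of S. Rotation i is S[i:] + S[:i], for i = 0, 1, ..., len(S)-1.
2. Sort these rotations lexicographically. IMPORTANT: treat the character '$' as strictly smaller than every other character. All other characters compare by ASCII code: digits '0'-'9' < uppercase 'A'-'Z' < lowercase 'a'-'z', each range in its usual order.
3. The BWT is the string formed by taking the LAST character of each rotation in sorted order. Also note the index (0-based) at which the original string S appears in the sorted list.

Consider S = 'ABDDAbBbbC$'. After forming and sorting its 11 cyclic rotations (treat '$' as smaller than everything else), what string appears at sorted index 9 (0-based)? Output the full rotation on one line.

Answer: bC$ABDDAbBb

Derivation:
All 11 rotations (rotation i = S[i:]+S[:i]):
  rot[0] = ABDDAbBbbC$
  rot[1] = BDDAbBbbC$A
  rot[2] = DDAbBbbC$AB
  rot[3] = DAbBbbC$ABD
  rot[4] = AbBbbC$ABDD
  rot[5] = bBbbC$ABDDA
  rot[6] = BbbC$ABDDAb
  rot[7] = bbC$ABDDAbB
  rot[8] = bC$ABDDAbBb
  rot[9] = C$ABDDAbBbb
  rot[10] = $ABDDAbBbbC
Sorted (with $ < everything):
  sorted[0] = $ABDDAbBbbC
  sorted[1] = ABDDAbBbbC$
  sorted[2] = AbBbbC$ABDD
  sorted[3] = BDDAbBbbC$A
  sorted[4] = BbbC$ABDDAb
  sorted[5] = C$ABDDAbBbb
  sorted[6] = DAbBbbC$ABD
  sorted[7] = DDAbBbbC$AB
  sorted[8] = bBbbC$ABDDA
  sorted[9] = bC$ABDDAbBb
  sorted[10] = bbC$ABDDAbB
sorted[9] = bC$ABDDAbBb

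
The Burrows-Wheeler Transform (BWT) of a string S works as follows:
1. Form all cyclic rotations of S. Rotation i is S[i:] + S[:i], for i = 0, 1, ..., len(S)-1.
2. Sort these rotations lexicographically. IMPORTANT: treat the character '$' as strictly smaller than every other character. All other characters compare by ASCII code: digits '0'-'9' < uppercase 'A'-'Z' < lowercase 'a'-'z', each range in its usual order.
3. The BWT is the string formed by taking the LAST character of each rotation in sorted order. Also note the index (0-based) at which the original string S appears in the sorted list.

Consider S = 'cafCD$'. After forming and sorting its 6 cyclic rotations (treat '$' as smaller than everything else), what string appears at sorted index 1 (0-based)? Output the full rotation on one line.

All 6 rotations (rotation i = S[i:]+S[:i]):
  rot[0] = cafCD$
  rot[1] = afCD$c
  rot[2] = fCD$ca
  rot[3] = CD$caf
  rot[4] = D$cafC
  rot[5] = $cafCD
Sorted (with $ < everything):
  sorted[0] = $cafCD
  sorted[1] = CD$caf
  sorted[2] = D$cafC
  sorted[3] = afCD$c
  sorted[4] = cafCD$
  sorted[5] = fCD$ca
sorted[1] = CD$caf

Answer: CD$caf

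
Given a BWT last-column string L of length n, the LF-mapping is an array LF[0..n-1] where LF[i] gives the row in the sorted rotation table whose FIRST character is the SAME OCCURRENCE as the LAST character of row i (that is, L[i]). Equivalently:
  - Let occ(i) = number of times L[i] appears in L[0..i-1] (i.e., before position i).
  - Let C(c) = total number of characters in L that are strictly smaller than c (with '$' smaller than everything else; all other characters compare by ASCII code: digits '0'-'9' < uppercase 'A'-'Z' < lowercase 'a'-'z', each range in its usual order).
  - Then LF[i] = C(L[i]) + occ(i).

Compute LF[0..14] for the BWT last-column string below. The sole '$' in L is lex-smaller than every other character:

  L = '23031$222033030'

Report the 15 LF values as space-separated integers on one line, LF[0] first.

Char counts: '$':1, '0':4, '1':1, '2':4, '3':5
C (first-col start): C('$')=0, C('0')=1, C('1')=5, C('2')=6, C('3')=10
L[0]='2': occ=0, LF[0]=C('2')+0=6+0=6
L[1]='3': occ=0, LF[1]=C('3')+0=10+0=10
L[2]='0': occ=0, LF[2]=C('0')+0=1+0=1
L[3]='3': occ=1, LF[3]=C('3')+1=10+1=11
L[4]='1': occ=0, LF[4]=C('1')+0=5+0=5
L[5]='$': occ=0, LF[5]=C('$')+0=0+0=0
L[6]='2': occ=1, LF[6]=C('2')+1=6+1=7
L[7]='2': occ=2, LF[7]=C('2')+2=6+2=8
L[8]='2': occ=3, LF[8]=C('2')+3=6+3=9
L[9]='0': occ=1, LF[9]=C('0')+1=1+1=2
L[10]='3': occ=2, LF[10]=C('3')+2=10+2=12
L[11]='3': occ=3, LF[11]=C('3')+3=10+3=13
L[12]='0': occ=2, LF[12]=C('0')+2=1+2=3
L[13]='3': occ=4, LF[13]=C('3')+4=10+4=14
L[14]='0': occ=3, LF[14]=C('0')+3=1+3=4

Answer: 6 10 1 11 5 0 7 8 9 2 12 13 3 14 4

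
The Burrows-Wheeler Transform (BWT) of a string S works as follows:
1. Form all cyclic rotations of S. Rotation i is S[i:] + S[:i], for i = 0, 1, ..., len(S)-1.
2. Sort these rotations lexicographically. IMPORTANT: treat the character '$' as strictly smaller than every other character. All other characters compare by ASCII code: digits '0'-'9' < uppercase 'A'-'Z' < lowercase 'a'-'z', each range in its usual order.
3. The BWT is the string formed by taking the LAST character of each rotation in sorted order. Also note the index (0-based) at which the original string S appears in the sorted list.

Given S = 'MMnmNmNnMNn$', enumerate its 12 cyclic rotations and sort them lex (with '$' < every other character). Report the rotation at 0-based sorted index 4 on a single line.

All 12 rotations (rotation i = S[i:]+S[:i]):
  rot[0] = MMnmNmNnMNn$
  rot[1] = MnmNmNnMNn$M
  rot[2] = nmNmNnMNn$MM
  rot[3] = mNmNnMNn$MMn
  rot[4] = NmNnMNn$MMnm
  rot[5] = mNnMNn$MMnmN
  rot[6] = NnMNn$MMnmNm
  rot[7] = nMNn$MMnmNmN
  rot[8] = MNn$MMnmNmNn
  rot[9] = Nn$MMnmNmNnM
  rot[10] = n$MMnmNmNnMN
  rot[11] = $MMnmNmNnMNn
Sorted (with $ < everything):
  sorted[0] = $MMnmNmNnMNn
  sorted[1] = MMnmNmNnMNn$
  sorted[2] = MNn$MMnmNmNn
  sorted[3] = MnmNmNnMNn$M
  sorted[4] = NmNnMNn$MMnm
  sorted[5] = Nn$MMnmNmNnM
  sorted[6] = NnMNn$MMnmNm
  sorted[7] = mNmNnMNn$MMn
  sorted[8] = mNnMNn$MMnmN
  sorted[9] = n$MMnmNmNnMN
  sorted[10] = nMNn$MMnmNmN
  sorted[11] = nmNmNnMNn$MM
sorted[4] = NmNnMNn$MMnm

Answer: NmNnMNn$MMnm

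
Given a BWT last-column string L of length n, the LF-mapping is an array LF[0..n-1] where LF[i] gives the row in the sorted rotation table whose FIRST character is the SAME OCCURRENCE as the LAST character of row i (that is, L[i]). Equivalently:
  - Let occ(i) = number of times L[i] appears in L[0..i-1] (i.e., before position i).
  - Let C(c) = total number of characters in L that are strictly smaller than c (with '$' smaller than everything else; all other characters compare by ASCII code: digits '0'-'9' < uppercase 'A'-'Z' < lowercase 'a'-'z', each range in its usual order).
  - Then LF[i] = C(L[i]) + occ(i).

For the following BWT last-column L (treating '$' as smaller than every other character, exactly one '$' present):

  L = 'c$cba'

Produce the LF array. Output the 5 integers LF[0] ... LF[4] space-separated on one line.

Char counts: '$':1, 'a':1, 'b':1, 'c':2
C (first-col start): C('$')=0, C('a')=1, C('b')=2, C('c')=3
L[0]='c': occ=0, LF[0]=C('c')+0=3+0=3
L[1]='$': occ=0, LF[1]=C('$')+0=0+0=0
L[2]='c': occ=1, LF[2]=C('c')+1=3+1=4
L[3]='b': occ=0, LF[3]=C('b')+0=2+0=2
L[4]='a': occ=0, LF[4]=C('a')+0=1+0=1

Answer: 3 0 4 2 1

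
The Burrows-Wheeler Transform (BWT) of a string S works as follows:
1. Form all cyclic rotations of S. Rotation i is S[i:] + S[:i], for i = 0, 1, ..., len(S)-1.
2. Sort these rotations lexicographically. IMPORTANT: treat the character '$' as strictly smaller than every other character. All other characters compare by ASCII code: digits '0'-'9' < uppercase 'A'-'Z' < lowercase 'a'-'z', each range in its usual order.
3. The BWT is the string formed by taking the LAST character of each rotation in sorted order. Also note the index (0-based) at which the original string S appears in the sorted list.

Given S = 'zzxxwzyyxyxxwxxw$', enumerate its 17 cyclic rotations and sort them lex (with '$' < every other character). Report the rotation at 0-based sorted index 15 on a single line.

Answer: zyyxyxxwxxw$zzxxw

Derivation:
All 17 rotations (rotation i = S[i:]+S[:i]):
  rot[0] = zzxxwzyyxyxxwxxw$
  rot[1] = zxxwzyyxyxxwxxw$z
  rot[2] = xxwzyyxyxxwxxw$zz
  rot[3] = xwzyyxyxxwxxw$zzx
  rot[4] = wzyyxyxxwxxw$zzxx
  rot[5] = zyyxyxxwxxw$zzxxw
  rot[6] = yyxyxxwxxw$zzxxwz
  rot[7] = yxyxxwxxw$zzxxwzy
  rot[8] = xyxxwxxw$zzxxwzyy
  rot[9] = yxxwxxw$zzxxwzyyx
  rot[10] = xxwxxw$zzxxwzyyxy
  rot[11] = xwxxw$zzxxwzyyxyx
  rot[12] = wxxw$zzxxwzyyxyxx
  rot[13] = xxw$zzxxwzyyxyxxw
  rot[14] = xw$zzxxwzyyxyxxwx
  rot[15] = w$zzxxwzyyxyxxwxx
  rot[16] = $zzxxwzyyxyxxwxxw
Sorted (with $ < everything):
  sorted[0] = $zzxxwzyyxyxxwxxw
  sorted[1] = w$zzxxwzyyxyxxwxx
  sorted[2] = wxxw$zzxxwzyyxyxx
  sorted[3] = wzyyxyxxwxxw$zzxx
  sorted[4] = xw$zzxxwzyyxyxxwx
  sorted[5] = xwxxw$zzxxwzyyxyx
  sorted[6] = xwzyyxyxxwxxw$zzx
  sorted[7] = xxw$zzxxwzyyxyxxw
  sorted[8] = xxwxxw$zzxxwzyyxy
  sorted[9] = xxwzyyxyxxwxxw$zz
  sorted[10] = xyxxwxxw$zzxxwzyy
  sorted[11] = yxxwxxw$zzxxwzyyx
  sorted[12] = yxyxxwxxw$zzxxwzy
  sorted[13] = yyxyxxwxxw$zzxxwz
  sorted[14] = zxxwzyyxyxxwxxw$z
  sorted[15] = zyyxyxxwxxw$zzxxw
  sorted[16] = zzxxwzyyxyxxwxxw$
sorted[15] = zyyxyxxwxxw$zzxxw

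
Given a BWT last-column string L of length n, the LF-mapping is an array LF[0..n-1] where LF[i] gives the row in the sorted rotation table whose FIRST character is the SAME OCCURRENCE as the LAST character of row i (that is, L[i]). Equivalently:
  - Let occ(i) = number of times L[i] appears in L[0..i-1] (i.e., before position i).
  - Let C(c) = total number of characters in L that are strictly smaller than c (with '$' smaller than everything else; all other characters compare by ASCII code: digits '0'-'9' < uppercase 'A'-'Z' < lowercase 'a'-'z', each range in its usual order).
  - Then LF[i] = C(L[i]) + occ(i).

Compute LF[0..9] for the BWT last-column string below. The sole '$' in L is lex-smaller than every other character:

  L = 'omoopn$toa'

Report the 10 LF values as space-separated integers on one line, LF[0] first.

Answer: 4 2 5 6 8 3 0 9 7 1

Derivation:
Char counts: '$':1, 'a':1, 'm':1, 'n':1, 'o':4, 'p':1, 't':1
C (first-col start): C('$')=0, C('a')=1, C('m')=2, C('n')=3, C('o')=4, C('p')=8, C('t')=9
L[0]='o': occ=0, LF[0]=C('o')+0=4+0=4
L[1]='m': occ=0, LF[1]=C('m')+0=2+0=2
L[2]='o': occ=1, LF[2]=C('o')+1=4+1=5
L[3]='o': occ=2, LF[3]=C('o')+2=4+2=6
L[4]='p': occ=0, LF[4]=C('p')+0=8+0=8
L[5]='n': occ=0, LF[5]=C('n')+0=3+0=3
L[6]='$': occ=0, LF[6]=C('$')+0=0+0=0
L[7]='t': occ=0, LF[7]=C('t')+0=9+0=9
L[8]='o': occ=3, LF[8]=C('o')+3=4+3=7
L[9]='a': occ=0, LF[9]=C('a')+0=1+0=1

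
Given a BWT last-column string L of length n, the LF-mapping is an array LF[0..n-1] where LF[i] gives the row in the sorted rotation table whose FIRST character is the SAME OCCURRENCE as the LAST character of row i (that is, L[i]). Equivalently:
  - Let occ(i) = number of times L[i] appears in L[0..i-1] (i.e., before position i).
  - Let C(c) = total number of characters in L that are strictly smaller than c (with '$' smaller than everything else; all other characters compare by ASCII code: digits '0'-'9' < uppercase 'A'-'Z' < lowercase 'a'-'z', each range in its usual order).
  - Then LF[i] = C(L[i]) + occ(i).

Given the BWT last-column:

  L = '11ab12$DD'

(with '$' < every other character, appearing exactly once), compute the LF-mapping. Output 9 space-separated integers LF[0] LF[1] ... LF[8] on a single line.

Answer: 1 2 7 8 3 4 0 5 6

Derivation:
Char counts: '$':1, '1':3, '2':1, 'D':2, 'a':1, 'b':1
C (first-col start): C('$')=0, C('1')=1, C('2')=4, C('D')=5, C('a')=7, C('b')=8
L[0]='1': occ=0, LF[0]=C('1')+0=1+0=1
L[1]='1': occ=1, LF[1]=C('1')+1=1+1=2
L[2]='a': occ=0, LF[2]=C('a')+0=7+0=7
L[3]='b': occ=0, LF[3]=C('b')+0=8+0=8
L[4]='1': occ=2, LF[4]=C('1')+2=1+2=3
L[5]='2': occ=0, LF[5]=C('2')+0=4+0=4
L[6]='$': occ=0, LF[6]=C('$')+0=0+0=0
L[7]='D': occ=0, LF[7]=C('D')+0=5+0=5
L[8]='D': occ=1, LF[8]=C('D')+1=5+1=6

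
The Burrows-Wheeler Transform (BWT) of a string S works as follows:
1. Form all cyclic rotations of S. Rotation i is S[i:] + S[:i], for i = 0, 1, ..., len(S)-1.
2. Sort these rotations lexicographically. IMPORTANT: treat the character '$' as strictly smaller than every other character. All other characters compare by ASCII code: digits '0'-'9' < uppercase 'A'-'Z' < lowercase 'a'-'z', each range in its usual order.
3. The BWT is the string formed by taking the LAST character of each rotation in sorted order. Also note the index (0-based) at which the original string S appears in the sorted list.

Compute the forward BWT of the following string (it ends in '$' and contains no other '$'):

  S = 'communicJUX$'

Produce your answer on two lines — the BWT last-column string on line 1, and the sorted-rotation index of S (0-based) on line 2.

All 12 rotations (rotation i = S[i:]+S[:i]):
  rot[0] = communicJUX$
  rot[1] = ommunicJUX$c
  rot[2] = mmunicJUX$co
  rot[3] = municJUX$com
  rot[4] = unicJUX$comm
  rot[5] = nicJUX$commu
  rot[6] = icJUX$commun
  rot[7] = cJUX$communi
  rot[8] = JUX$communic
  rot[9] = UX$communicJ
  rot[10] = X$communicJU
  rot[11] = $communicJUX
Sorted (with $ < everything):
  sorted[0] = $communicJUX  (last char: 'X')
  sorted[1] = JUX$communic  (last char: 'c')
  sorted[2] = UX$communicJ  (last char: 'J')
  sorted[3] = X$communicJU  (last char: 'U')
  sorted[4] = cJUX$communi  (last char: 'i')
  sorted[5] = communicJUX$  (last char: '$')
  sorted[6] = icJUX$commun  (last char: 'n')
  sorted[7] = mmunicJUX$co  (last char: 'o')
  sorted[8] = municJUX$com  (last char: 'm')
  sorted[9] = nicJUX$commu  (last char: 'u')
  sorted[10] = ommunicJUX$c  (last char: 'c')
  sorted[11] = unicJUX$comm  (last char: 'm')
Last column: XcJUi$nomucm
Original string S is at sorted index 5

Answer: XcJUi$nomucm
5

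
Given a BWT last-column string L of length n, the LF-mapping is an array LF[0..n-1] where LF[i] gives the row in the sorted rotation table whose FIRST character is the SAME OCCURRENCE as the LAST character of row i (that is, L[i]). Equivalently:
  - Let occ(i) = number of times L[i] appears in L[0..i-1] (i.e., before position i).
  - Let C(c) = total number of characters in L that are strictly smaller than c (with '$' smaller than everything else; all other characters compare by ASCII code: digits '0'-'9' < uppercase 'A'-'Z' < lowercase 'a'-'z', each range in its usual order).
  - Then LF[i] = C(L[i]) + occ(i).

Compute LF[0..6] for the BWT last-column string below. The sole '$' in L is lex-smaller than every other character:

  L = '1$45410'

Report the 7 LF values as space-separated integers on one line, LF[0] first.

Char counts: '$':1, '0':1, '1':2, '4':2, '5':1
C (first-col start): C('$')=0, C('0')=1, C('1')=2, C('4')=4, C('5')=6
L[0]='1': occ=0, LF[0]=C('1')+0=2+0=2
L[1]='$': occ=0, LF[1]=C('$')+0=0+0=0
L[2]='4': occ=0, LF[2]=C('4')+0=4+0=4
L[3]='5': occ=0, LF[3]=C('5')+0=6+0=6
L[4]='4': occ=1, LF[4]=C('4')+1=4+1=5
L[5]='1': occ=1, LF[5]=C('1')+1=2+1=3
L[6]='0': occ=0, LF[6]=C('0')+0=1+0=1

Answer: 2 0 4 6 5 3 1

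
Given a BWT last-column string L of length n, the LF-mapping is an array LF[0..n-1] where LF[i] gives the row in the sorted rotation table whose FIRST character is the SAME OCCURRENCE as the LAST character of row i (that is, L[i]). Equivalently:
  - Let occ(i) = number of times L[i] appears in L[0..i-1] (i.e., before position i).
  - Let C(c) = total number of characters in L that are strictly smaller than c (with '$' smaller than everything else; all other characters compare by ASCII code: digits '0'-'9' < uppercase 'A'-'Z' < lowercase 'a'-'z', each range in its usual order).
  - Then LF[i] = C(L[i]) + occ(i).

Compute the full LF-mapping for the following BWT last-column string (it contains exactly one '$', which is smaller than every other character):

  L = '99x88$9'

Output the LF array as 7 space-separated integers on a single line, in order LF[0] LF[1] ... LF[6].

Answer: 3 4 6 1 2 0 5

Derivation:
Char counts: '$':1, '8':2, '9':3, 'x':1
C (first-col start): C('$')=0, C('8')=1, C('9')=3, C('x')=6
L[0]='9': occ=0, LF[0]=C('9')+0=3+0=3
L[1]='9': occ=1, LF[1]=C('9')+1=3+1=4
L[2]='x': occ=0, LF[2]=C('x')+0=6+0=6
L[3]='8': occ=0, LF[3]=C('8')+0=1+0=1
L[4]='8': occ=1, LF[4]=C('8')+1=1+1=2
L[5]='$': occ=0, LF[5]=C('$')+0=0+0=0
L[6]='9': occ=2, LF[6]=C('9')+2=3+2=5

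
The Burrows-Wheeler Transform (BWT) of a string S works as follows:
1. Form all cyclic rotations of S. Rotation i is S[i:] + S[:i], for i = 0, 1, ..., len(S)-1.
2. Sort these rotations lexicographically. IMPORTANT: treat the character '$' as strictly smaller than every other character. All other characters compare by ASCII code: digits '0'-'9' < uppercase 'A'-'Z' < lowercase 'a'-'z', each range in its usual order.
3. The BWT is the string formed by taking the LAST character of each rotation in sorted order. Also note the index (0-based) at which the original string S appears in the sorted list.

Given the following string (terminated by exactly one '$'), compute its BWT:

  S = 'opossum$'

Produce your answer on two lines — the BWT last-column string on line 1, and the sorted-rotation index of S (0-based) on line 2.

Answer: mu$pooss
2

Derivation:
All 8 rotations (rotation i = S[i:]+S[:i]):
  rot[0] = opossum$
  rot[1] = possum$o
  rot[2] = ossum$op
  rot[3] = ssum$opo
  rot[4] = sum$opos
  rot[5] = um$oposs
  rot[6] = m$opossu
  rot[7] = $opossum
Sorted (with $ < everything):
  sorted[0] = $opossum  (last char: 'm')
  sorted[1] = m$opossu  (last char: 'u')
  sorted[2] = opossum$  (last char: '$')
  sorted[3] = ossum$op  (last char: 'p')
  sorted[4] = possum$o  (last char: 'o')
  sorted[5] = ssum$opo  (last char: 'o')
  sorted[6] = sum$opos  (last char: 's')
  sorted[7] = um$oposs  (last char: 's')
Last column: mu$pooss
Original string S is at sorted index 2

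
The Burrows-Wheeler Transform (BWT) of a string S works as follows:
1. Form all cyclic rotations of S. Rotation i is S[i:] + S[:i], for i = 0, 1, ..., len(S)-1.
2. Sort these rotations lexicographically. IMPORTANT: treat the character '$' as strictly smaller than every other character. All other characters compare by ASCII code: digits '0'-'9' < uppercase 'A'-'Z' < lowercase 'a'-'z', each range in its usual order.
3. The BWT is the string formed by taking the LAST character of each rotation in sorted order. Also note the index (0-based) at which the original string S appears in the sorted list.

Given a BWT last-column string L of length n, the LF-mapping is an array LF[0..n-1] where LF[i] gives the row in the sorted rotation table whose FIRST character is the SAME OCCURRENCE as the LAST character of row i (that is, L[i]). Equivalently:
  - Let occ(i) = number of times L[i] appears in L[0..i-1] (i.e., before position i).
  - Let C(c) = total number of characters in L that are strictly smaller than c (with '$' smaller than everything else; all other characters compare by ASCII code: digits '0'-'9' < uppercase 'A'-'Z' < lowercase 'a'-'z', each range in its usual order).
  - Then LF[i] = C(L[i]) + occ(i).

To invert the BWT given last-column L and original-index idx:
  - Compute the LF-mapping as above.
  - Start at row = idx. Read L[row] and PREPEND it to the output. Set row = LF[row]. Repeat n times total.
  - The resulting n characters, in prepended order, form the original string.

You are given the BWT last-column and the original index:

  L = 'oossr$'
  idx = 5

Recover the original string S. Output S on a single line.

Answer: srsoo$

Derivation:
LF mapping: 1 2 4 5 3 0
Walk LF starting at row 5, prepending L[row]:
  step 1: row=5, L[5]='$', prepend. Next row=LF[5]=0
  step 2: row=0, L[0]='o', prepend. Next row=LF[0]=1
  step 3: row=1, L[1]='o', prepend. Next row=LF[1]=2
  step 4: row=2, L[2]='s', prepend. Next row=LF[2]=4
  step 5: row=4, L[4]='r', prepend. Next row=LF[4]=3
  step 6: row=3, L[3]='s', prepend. Next row=LF[3]=5
Reversed output: srsoo$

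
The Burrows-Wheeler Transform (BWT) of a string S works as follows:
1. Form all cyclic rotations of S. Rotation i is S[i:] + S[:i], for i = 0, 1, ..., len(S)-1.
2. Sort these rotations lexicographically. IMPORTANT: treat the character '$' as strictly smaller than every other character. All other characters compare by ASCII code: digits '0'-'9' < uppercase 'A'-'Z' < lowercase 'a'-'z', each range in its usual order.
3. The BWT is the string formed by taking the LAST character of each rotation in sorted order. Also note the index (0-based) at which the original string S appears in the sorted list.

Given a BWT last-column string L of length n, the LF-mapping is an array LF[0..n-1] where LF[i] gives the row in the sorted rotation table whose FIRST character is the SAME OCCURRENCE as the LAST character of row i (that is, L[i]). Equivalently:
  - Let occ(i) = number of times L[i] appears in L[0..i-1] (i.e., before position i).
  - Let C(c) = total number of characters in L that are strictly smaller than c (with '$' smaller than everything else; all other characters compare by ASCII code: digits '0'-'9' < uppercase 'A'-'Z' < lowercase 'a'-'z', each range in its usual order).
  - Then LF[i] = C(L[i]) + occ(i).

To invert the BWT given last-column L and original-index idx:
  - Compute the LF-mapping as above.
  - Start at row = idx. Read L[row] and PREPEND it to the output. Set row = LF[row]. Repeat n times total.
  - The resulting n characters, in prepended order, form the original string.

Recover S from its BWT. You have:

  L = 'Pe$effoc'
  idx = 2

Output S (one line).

Answer: coffeeP$

Derivation:
LF mapping: 1 3 0 4 5 6 7 2
Walk LF starting at row 2, prepending L[row]:
  step 1: row=2, L[2]='$', prepend. Next row=LF[2]=0
  step 2: row=0, L[0]='P', prepend. Next row=LF[0]=1
  step 3: row=1, L[1]='e', prepend. Next row=LF[1]=3
  step 4: row=3, L[3]='e', prepend. Next row=LF[3]=4
  step 5: row=4, L[4]='f', prepend. Next row=LF[4]=5
  step 6: row=5, L[5]='f', prepend. Next row=LF[5]=6
  step 7: row=6, L[6]='o', prepend. Next row=LF[6]=7
  step 8: row=7, L[7]='c', prepend. Next row=LF[7]=2
Reversed output: coffeeP$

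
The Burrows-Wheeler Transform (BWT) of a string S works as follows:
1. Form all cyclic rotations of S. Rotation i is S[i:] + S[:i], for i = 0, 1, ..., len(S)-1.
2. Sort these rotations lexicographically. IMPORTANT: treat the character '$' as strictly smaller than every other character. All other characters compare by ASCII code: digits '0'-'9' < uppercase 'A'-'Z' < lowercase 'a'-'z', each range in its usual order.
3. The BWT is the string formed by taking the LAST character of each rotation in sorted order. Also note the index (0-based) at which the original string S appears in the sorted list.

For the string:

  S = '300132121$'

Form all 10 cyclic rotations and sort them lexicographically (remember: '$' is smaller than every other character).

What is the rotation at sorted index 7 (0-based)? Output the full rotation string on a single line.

All 10 rotations (rotation i = S[i:]+S[:i]):
  rot[0] = 300132121$
  rot[1] = 00132121$3
  rot[2] = 0132121$30
  rot[3] = 132121$300
  rot[4] = 32121$3001
  rot[5] = 2121$30013
  rot[6] = 121$300132
  rot[7] = 21$3001321
  rot[8] = 1$30013212
  rot[9] = $300132121
Sorted (with $ < everything):
  sorted[0] = $300132121
  sorted[1] = 00132121$3
  sorted[2] = 0132121$30
  sorted[3] = 1$30013212
  sorted[4] = 121$300132
  sorted[5] = 132121$300
  sorted[6] = 21$3001321
  sorted[7] = 2121$30013
  sorted[8] = 300132121$
  sorted[9] = 32121$3001
sorted[7] = 2121$30013

Answer: 2121$30013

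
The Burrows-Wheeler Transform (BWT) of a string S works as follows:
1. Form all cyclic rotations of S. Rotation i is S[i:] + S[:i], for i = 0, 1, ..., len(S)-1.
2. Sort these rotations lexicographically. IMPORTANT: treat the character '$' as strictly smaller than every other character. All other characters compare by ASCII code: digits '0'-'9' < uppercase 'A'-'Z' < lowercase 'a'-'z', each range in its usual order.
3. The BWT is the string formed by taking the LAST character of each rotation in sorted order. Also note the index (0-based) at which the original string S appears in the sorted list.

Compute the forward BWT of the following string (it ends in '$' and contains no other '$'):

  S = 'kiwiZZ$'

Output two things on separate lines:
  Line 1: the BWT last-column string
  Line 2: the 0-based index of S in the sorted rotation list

Answer: ZZiwk$i
5

Derivation:
All 7 rotations (rotation i = S[i:]+S[:i]):
  rot[0] = kiwiZZ$
  rot[1] = iwiZZ$k
  rot[2] = wiZZ$ki
  rot[3] = iZZ$kiw
  rot[4] = ZZ$kiwi
  rot[5] = Z$kiwiZ
  rot[6] = $kiwiZZ
Sorted (with $ < everything):
  sorted[0] = $kiwiZZ  (last char: 'Z')
  sorted[1] = Z$kiwiZ  (last char: 'Z')
  sorted[2] = ZZ$kiwi  (last char: 'i')
  sorted[3] = iZZ$kiw  (last char: 'w')
  sorted[4] = iwiZZ$k  (last char: 'k')
  sorted[5] = kiwiZZ$  (last char: '$')
  sorted[6] = wiZZ$ki  (last char: 'i')
Last column: ZZiwk$i
Original string S is at sorted index 5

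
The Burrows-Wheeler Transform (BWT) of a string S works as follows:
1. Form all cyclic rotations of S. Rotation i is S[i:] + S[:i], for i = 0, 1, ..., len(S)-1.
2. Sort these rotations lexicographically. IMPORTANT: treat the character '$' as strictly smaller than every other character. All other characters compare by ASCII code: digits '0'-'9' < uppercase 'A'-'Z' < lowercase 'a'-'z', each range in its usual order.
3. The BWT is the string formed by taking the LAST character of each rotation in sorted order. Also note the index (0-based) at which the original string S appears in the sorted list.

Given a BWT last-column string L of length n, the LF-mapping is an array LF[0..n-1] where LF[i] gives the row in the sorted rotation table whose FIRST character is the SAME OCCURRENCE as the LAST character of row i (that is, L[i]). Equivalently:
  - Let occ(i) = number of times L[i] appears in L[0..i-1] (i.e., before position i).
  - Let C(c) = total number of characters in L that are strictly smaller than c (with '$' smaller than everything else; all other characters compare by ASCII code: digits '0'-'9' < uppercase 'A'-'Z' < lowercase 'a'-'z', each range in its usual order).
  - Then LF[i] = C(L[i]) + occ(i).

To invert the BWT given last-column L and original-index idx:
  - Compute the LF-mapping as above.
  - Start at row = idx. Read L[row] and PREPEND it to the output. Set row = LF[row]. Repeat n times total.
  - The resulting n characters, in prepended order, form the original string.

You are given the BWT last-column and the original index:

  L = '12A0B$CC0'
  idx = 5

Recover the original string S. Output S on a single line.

LF mapping: 3 4 5 1 6 0 7 8 2
Walk LF starting at row 5, prepending L[row]:
  step 1: row=5, L[5]='$', prepend. Next row=LF[5]=0
  step 2: row=0, L[0]='1', prepend. Next row=LF[0]=3
  step 3: row=3, L[3]='0', prepend. Next row=LF[3]=1
  step 4: row=1, L[1]='2', prepend. Next row=LF[1]=4
  step 5: row=4, L[4]='B', prepend. Next row=LF[4]=6
  step 6: row=6, L[6]='C', prepend. Next row=LF[6]=7
  step 7: row=7, L[7]='C', prepend. Next row=LF[7]=8
  step 8: row=8, L[8]='0', prepend. Next row=LF[8]=2
  step 9: row=2, L[2]='A', prepend. Next row=LF[2]=5
Reversed output: A0CCB201$

Answer: A0CCB201$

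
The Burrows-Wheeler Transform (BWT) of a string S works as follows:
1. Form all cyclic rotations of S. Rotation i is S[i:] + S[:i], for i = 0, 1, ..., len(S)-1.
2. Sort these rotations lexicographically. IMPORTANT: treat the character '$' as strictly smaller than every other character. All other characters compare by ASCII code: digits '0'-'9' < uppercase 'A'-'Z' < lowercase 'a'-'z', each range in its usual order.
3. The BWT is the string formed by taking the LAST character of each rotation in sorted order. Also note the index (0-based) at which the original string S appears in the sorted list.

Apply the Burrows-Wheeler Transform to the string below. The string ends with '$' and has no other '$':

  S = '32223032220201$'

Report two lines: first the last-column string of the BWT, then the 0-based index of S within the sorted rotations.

Answer: 12230022332220$
14

Derivation:
All 15 rotations (rotation i = S[i:]+S[:i]):
  rot[0] = 32223032220201$
  rot[1] = 2223032220201$3
  rot[2] = 223032220201$32
  rot[3] = 23032220201$322
  rot[4] = 3032220201$3222
  rot[5] = 032220201$32223
  rot[6] = 32220201$322230
  rot[7] = 2220201$3222303
  rot[8] = 220201$32223032
  rot[9] = 20201$322230322
  rot[10] = 0201$3222303222
  rot[11] = 201$32223032220
  rot[12] = 01$322230322202
  rot[13] = 1$3222303222020
  rot[14] = $32223032220201
Sorted (with $ < everything):
  sorted[0] = $32223032220201  (last char: '1')
  sorted[1] = 01$322230322202  (last char: '2')
  sorted[2] = 0201$3222303222  (last char: '2')
  sorted[3] = 032220201$32223  (last char: '3')
  sorted[4] = 1$3222303222020  (last char: '0')
  sorted[5] = 201$32223032220  (last char: '0')
  sorted[6] = 20201$322230322  (last char: '2')
  sorted[7] = 220201$32223032  (last char: '2')
  sorted[8] = 2220201$3222303  (last char: '3')
  sorted[9] = 2223032220201$3  (last char: '3')
  sorted[10] = 223032220201$32  (last char: '2')
  sorted[11] = 23032220201$322  (last char: '2')
  sorted[12] = 3032220201$3222  (last char: '2')
  sorted[13] = 32220201$322230  (last char: '0')
  sorted[14] = 32223032220201$  (last char: '$')
Last column: 12230022332220$
Original string S is at sorted index 14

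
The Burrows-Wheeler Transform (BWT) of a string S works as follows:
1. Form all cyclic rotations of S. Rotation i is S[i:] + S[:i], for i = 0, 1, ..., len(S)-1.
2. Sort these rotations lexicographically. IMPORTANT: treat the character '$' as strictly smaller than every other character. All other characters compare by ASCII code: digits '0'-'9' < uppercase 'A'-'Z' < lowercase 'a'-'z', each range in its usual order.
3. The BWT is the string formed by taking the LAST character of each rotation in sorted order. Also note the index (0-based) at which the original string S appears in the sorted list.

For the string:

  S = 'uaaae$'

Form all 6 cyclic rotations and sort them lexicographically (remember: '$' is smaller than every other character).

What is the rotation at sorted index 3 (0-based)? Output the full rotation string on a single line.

Answer: ae$uaa

Derivation:
All 6 rotations (rotation i = S[i:]+S[:i]):
  rot[0] = uaaae$
  rot[1] = aaae$u
  rot[2] = aae$ua
  rot[3] = ae$uaa
  rot[4] = e$uaaa
  rot[5] = $uaaae
Sorted (with $ < everything):
  sorted[0] = $uaaae
  sorted[1] = aaae$u
  sorted[2] = aae$ua
  sorted[3] = ae$uaa
  sorted[4] = e$uaaa
  sorted[5] = uaaae$
sorted[3] = ae$uaa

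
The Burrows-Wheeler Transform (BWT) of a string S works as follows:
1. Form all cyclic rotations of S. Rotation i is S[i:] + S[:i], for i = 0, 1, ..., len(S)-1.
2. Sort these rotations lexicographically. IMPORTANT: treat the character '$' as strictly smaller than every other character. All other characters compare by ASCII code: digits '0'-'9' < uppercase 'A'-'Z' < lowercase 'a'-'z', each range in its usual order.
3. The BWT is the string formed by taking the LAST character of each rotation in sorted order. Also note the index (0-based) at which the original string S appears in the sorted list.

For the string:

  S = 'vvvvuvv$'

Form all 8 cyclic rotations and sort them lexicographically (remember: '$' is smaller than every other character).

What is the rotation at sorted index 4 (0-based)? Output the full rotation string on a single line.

All 8 rotations (rotation i = S[i:]+S[:i]):
  rot[0] = vvvvuvv$
  rot[1] = vvvuvv$v
  rot[2] = vvuvv$vv
  rot[3] = vuvv$vvv
  rot[4] = uvv$vvvv
  rot[5] = vv$vvvvu
  rot[6] = v$vvvvuv
  rot[7] = $vvvvuvv
Sorted (with $ < everything):
  sorted[0] = $vvvvuvv
  sorted[1] = uvv$vvvv
  sorted[2] = v$vvvvuv
  sorted[3] = vuvv$vvv
  sorted[4] = vv$vvvvu
  sorted[5] = vvuvv$vv
  sorted[6] = vvvuvv$v
  sorted[7] = vvvvuvv$
sorted[4] = vv$vvvvu

Answer: vv$vvvvu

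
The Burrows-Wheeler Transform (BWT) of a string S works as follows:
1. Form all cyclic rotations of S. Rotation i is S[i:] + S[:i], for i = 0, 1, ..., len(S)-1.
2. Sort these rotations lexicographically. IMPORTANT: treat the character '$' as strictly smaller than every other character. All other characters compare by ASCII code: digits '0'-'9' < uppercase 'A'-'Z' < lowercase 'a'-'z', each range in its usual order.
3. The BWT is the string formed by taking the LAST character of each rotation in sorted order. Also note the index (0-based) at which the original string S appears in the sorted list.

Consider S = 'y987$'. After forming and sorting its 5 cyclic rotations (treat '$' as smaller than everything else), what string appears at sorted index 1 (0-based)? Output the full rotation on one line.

Answer: 7$y98

Derivation:
All 5 rotations (rotation i = S[i:]+S[:i]):
  rot[0] = y987$
  rot[1] = 987$y
  rot[2] = 87$y9
  rot[3] = 7$y98
  rot[4] = $y987
Sorted (with $ < everything):
  sorted[0] = $y987
  sorted[1] = 7$y98
  sorted[2] = 87$y9
  sorted[3] = 987$y
  sorted[4] = y987$
sorted[1] = 7$y98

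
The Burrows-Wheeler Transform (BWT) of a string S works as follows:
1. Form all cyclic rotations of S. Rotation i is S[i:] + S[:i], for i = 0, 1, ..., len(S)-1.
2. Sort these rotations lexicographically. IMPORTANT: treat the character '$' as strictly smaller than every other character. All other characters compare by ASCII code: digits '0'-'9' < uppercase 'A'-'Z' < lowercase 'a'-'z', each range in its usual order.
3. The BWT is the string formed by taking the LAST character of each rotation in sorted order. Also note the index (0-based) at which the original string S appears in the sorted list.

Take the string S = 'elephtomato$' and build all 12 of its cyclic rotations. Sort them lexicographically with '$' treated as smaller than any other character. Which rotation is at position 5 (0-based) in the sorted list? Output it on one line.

All 12 rotations (rotation i = S[i:]+S[:i]):
  rot[0] = elephtomato$
  rot[1] = lephtomato$e
  rot[2] = ephtomato$el
  rot[3] = phtomato$ele
  rot[4] = htomato$elep
  rot[5] = tomato$eleph
  rot[6] = omato$elepht
  rot[7] = mato$elephto
  rot[8] = ato$elephtom
  rot[9] = to$elephtoma
  rot[10] = o$elephtomat
  rot[11] = $elephtomato
Sorted (with $ < everything):
  sorted[0] = $elephtomato
  sorted[1] = ato$elephtom
  sorted[2] = elephtomato$
  sorted[3] = ephtomato$el
  sorted[4] = htomato$elep
  sorted[5] = lephtomato$e
  sorted[6] = mato$elephto
  sorted[7] = o$elephtomat
  sorted[8] = omato$elepht
  sorted[9] = phtomato$ele
  sorted[10] = to$elephtoma
  sorted[11] = tomato$eleph
sorted[5] = lephtomato$e

Answer: lephtomato$e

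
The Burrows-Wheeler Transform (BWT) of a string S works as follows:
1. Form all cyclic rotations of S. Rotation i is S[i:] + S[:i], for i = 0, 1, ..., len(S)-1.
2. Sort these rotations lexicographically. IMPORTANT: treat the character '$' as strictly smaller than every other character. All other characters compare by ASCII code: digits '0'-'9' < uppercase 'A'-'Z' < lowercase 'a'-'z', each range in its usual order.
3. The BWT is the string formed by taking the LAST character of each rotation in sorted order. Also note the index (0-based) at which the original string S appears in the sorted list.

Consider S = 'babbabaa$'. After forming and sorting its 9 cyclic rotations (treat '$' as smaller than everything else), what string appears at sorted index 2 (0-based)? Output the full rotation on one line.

Answer: aa$babbab

Derivation:
All 9 rotations (rotation i = S[i:]+S[:i]):
  rot[0] = babbabaa$
  rot[1] = abbabaa$b
  rot[2] = bbabaa$ba
  rot[3] = babaa$bab
  rot[4] = abaa$babb
  rot[5] = baa$babba
  rot[6] = aa$babbab
  rot[7] = a$babbaba
  rot[8] = $babbabaa
Sorted (with $ < everything):
  sorted[0] = $babbabaa
  sorted[1] = a$babbaba
  sorted[2] = aa$babbab
  sorted[3] = abaa$babb
  sorted[4] = abbabaa$b
  sorted[5] = baa$babba
  sorted[6] = babaa$bab
  sorted[7] = babbabaa$
  sorted[8] = bbabaa$ba
sorted[2] = aa$babbab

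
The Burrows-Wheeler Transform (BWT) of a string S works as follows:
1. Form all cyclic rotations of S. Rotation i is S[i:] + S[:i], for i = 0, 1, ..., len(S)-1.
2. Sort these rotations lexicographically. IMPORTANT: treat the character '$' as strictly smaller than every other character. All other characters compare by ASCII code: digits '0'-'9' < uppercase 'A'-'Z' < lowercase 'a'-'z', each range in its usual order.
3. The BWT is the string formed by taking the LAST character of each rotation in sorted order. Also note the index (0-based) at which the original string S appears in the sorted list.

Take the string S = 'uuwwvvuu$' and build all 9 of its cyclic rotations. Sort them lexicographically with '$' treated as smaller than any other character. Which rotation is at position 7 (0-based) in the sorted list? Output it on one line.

All 9 rotations (rotation i = S[i:]+S[:i]):
  rot[0] = uuwwvvuu$
  rot[1] = uwwvvuu$u
  rot[2] = wwvvuu$uu
  rot[3] = wvvuu$uuw
  rot[4] = vvuu$uuww
  rot[5] = vuu$uuwwv
  rot[6] = uu$uuwwvv
  rot[7] = u$uuwwvvu
  rot[8] = $uuwwvvuu
Sorted (with $ < everything):
  sorted[0] = $uuwwvvuu
  sorted[1] = u$uuwwvvu
  sorted[2] = uu$uuwwvv
  sorted[3] = uuwwvvuu$
  sorted[4] = uwwvvuu$u
  sorted[5] = vuu$uuwwv
  sorted[6] = vvuu$uuww
  sorted[7] = wvvuu$uuw
  sorted[8] = wwvvuu$uu
sorted[7] = wvvuu$uuw

Answer: wvvuu$uuw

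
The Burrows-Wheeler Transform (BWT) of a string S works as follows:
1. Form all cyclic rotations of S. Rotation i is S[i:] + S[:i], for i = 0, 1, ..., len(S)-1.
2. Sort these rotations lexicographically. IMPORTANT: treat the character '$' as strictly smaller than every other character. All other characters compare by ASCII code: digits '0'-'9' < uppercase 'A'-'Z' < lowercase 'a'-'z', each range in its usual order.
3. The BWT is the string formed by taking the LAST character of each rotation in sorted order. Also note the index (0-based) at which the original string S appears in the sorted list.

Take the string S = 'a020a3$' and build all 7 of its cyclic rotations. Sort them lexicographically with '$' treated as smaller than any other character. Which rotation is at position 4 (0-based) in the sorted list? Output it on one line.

All 7 rotations (rotation i = S[i:]+S[:i]):
  rot[0] = a020a3$
  rot[1] = 020a3$a
  rot[2] = 20a3$a0
  rot[3] = 0a3$a02
  rot[4] = a3$a020
  rot[5] = 3$a020a
  rot[6] = $a020a3
Sorted (with $ < everything):
  sorted[0] = $a020a3
  sorted[1] = 020a3$a
  sorted[2] = 0a3$a02
  sorted[3] = 20a3$a0
  sorted[4] = 3$a020a
  sorted[5] = a020a3$
  sorted[6] = a3$a020
sorted[4] = 3$a020a

Answer: 3$a020a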